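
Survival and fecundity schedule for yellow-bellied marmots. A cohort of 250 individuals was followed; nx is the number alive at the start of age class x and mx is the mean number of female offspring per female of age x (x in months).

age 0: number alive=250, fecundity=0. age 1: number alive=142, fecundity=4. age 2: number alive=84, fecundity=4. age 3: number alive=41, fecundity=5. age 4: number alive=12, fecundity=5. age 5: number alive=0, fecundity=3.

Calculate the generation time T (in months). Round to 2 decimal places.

lx = nx/n0 = nx/250: 1, 0.568, 0.336, 0.164, 0.048, 0
lx·mx: 0, 2.272, 1.344, 0.82, 0.24, 0 → R0 = 4.676
x·lx·mx: 0, 2.272, 2.688, 2.46, 0.96, 0 → Σ = 8.38
T = 8.38 / 4.676 = 1.79213… → 1.79

1.79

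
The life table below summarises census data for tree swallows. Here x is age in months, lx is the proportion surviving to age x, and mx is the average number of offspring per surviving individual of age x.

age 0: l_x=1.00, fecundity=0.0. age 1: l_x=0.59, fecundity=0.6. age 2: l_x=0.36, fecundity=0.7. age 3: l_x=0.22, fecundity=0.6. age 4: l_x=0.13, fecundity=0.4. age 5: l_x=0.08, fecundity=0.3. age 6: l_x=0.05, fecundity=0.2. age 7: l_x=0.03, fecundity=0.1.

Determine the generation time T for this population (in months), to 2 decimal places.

2.01

lx·mx: 0, 0.354, 0.252, 0.132, 0.052, 0.024, 0.01, 0.003 → R0 = 0.827
x·lx·mx: 0, 0.354, 0.504, 0.396, 0.208, 0.12, 0.06, 0.021 → Σ = 1.663
T = 1.663 / 0.827 = 2.010883… → 2.01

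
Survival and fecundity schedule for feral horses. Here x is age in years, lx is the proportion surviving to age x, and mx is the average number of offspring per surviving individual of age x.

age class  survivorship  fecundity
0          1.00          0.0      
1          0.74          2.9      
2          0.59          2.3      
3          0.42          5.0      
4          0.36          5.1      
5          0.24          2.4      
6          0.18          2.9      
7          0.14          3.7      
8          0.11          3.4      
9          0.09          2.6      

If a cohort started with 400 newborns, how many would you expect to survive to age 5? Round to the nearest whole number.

96

Expected survivors = N0 · l_5 = 400 × 0.24 = 96 → 96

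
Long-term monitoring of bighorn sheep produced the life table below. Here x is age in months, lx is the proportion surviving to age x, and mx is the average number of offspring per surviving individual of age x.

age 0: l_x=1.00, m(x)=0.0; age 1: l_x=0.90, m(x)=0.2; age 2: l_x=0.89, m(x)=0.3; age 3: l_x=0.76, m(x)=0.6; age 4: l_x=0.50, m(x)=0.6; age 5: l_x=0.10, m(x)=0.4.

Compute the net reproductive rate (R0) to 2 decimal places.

lx·mx by age: 0, 0.18, 0.267, 0.456, 0.3, 0.04
R0 = Σ lx·mx = 1.243 → 1.24

1.24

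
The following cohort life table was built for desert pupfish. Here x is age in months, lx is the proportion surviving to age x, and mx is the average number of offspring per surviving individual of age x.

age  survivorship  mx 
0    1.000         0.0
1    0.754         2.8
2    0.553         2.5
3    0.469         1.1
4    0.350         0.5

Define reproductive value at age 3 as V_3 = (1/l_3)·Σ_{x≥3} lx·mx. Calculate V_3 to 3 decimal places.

lx·mx for x ≥ 3: 0.5159, 0.175 → sum = 0.6909
V_3 = 0.6909 / l_3 = 0.6909 / 0.469 = 1.473134… → 1.473

1.473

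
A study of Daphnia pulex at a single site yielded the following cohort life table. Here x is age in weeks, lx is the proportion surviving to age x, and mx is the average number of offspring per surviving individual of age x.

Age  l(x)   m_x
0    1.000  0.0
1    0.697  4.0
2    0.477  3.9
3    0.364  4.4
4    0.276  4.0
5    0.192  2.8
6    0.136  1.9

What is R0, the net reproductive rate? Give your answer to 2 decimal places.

8.15

lx·mx by age: 0, 2.788, 1.8603, 1.6016, 1.104, 0.5376, 0.2584
R0 = Σ lx·mx = 8.1499 → 8.15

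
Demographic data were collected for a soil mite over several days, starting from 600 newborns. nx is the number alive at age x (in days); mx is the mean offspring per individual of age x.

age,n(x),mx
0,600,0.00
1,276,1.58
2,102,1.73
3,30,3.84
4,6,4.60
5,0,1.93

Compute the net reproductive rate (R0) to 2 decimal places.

1.26

lx = nx/n0 = nx/600: 1, 0.46, 0.17, 0.05, 0.01, 0
lx·mx by age: 0, 0.7268, 0.2941, 0.192, 0.046, 0
R0 = Σ lx·mx = 1.2589 → 1.26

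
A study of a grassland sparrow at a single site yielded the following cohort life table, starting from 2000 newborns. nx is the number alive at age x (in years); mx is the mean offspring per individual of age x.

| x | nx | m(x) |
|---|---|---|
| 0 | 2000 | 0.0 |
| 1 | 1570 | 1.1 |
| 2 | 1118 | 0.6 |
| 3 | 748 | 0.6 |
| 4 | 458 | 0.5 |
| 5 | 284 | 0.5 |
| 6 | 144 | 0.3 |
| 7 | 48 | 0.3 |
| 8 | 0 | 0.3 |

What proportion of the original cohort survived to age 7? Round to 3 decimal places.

0.024

l_7 = n_7/n_0 = 48/2000 = 0.024 → 0.024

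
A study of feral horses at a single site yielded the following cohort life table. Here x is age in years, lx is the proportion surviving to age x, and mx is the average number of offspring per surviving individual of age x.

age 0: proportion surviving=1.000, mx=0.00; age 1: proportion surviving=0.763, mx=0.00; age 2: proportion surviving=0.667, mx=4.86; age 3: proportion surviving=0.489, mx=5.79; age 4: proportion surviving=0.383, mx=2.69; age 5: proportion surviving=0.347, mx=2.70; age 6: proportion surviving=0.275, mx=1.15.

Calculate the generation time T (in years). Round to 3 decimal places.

3.073

lx·mx: 0, 0, 3.24162, 2.83131, 1.03027, 0.9369, 0.31625 → R0 = 8.35635
x·lx·mx: 0, 0, 6.48324, 8.49393, 4.12108, 4.6845, 1.8975 → Σ = 25.68025
T = 25.68025 / 8.35635 = 3.073142… → 3.073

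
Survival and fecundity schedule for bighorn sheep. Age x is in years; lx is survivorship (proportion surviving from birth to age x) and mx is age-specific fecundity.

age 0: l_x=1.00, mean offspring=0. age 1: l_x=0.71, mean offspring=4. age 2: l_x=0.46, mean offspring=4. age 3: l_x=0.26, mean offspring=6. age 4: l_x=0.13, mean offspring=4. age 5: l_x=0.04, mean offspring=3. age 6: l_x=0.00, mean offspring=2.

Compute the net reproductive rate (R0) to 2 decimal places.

lx·mx by age: 0, 2.84, 1.84, 1.56, 0.52, 0.12, 0
R0 = Σ lx·mx = 6.88 → 6.88

6.88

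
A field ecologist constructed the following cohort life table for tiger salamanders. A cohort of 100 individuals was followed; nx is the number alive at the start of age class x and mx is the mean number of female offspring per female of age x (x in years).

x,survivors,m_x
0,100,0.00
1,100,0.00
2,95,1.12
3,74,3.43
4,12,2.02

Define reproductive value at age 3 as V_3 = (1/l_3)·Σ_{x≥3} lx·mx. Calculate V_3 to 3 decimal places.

3.758

lx = nx/n0 = nx/100: 1, 1, 0.95, 0.74, 0.12
lx·mx for x ≥ 3: 2.5382, 0.2424 → sum = 2.7806
V_3 = 2.7806 / l_3 = 2.7806 / 0.74 = 3.757568… → 3.758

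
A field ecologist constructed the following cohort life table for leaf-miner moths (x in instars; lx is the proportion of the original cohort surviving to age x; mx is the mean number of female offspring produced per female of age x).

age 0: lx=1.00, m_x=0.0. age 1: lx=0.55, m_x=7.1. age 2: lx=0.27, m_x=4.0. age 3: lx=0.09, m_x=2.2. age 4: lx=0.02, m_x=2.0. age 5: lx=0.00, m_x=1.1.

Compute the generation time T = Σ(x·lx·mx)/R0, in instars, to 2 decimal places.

lx·mx: 0, 3.905, 1.08, 0.198, 0.04, 0 → R0 = 5.223
x·lx·mx: 0, 3.905, 2.16, 0.594, 0.16, 0 → Σ = 6.819
T = 6.819 / 5.223 = 1.305572… → 1.31

1.31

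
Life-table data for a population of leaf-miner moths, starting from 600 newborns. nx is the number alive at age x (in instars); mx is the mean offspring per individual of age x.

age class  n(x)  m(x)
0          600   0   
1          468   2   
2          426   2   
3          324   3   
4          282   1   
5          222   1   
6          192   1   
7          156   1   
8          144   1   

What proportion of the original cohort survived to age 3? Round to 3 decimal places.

l_3 = n_3/n_0 = 324/600 = 0.54 → 0.540

0.540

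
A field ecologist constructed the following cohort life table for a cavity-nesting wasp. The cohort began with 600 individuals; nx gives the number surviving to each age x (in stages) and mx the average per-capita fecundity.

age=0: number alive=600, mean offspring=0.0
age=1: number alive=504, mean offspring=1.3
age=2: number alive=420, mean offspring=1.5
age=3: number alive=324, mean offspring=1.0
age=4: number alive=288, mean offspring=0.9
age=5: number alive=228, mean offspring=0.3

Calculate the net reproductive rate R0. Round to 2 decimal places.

lx = nx/n0 = nx/600: 1, 0.84, 0.7, 0.54, 0.48, 0.38
lx·mx by age: 0, 1.092, 1.05, 0.54, 0.432, 0.114
R0 = Σ lx·mx = 3.228 → 3.23

3.23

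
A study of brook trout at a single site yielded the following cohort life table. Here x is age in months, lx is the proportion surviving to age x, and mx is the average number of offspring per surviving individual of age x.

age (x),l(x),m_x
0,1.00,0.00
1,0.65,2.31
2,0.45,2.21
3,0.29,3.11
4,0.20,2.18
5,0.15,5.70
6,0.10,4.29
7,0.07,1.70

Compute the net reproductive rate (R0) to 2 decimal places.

lx·mx by age: 0, 1.5015, 0.9945, 0.9019, 0.436, 0.855, 0.429, 0.119
R0 = Σ lx·mx = 5.2369 → 5.24

5.24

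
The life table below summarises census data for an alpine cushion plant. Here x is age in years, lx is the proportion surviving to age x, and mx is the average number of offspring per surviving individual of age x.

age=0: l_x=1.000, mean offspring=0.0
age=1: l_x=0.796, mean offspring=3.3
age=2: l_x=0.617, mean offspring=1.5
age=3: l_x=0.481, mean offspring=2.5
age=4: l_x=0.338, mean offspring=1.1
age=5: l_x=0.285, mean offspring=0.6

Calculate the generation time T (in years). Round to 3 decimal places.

1.968

lx·mx: 0, 2.6268, 0.9255, 1.2025, 0.3718, 0.171 → R0 = 5.2976
x·lx·mx: 0, 2.6268, 1.851, 3.6075, 1.4872, 0.855 → Σ = 10.4275
T = 10.4275 / 5.2976 = 1.968344… → 1.968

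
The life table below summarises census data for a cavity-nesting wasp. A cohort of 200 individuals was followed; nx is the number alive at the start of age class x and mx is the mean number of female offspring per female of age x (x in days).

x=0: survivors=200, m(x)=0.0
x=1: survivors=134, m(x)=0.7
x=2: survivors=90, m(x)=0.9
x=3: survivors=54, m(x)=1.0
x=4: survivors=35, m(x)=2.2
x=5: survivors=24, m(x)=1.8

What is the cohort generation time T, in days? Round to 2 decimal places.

lx = nx/n0 = nx/200: 1, 0.67, 0.45, 0.27, 0.175, 0.12
lx·mx: 0, 0.469, 0.405, 0.27, 0.385, 0.216 → R0 = 1.745
x·lx·mx: 0, 0.469, 0.81, 0.81, 1.54, 1.08 → Σ = 4.709
T = 4.709 / 1.745 = 2.698567… → 2.70

2.70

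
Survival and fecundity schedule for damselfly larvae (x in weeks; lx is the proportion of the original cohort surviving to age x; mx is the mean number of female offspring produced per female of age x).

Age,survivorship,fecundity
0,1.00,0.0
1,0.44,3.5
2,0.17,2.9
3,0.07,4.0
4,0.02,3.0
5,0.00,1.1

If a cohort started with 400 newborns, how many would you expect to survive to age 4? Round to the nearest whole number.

Expected survivors = N0 · l_4 = 400 × 0.02 = 8 → 8

8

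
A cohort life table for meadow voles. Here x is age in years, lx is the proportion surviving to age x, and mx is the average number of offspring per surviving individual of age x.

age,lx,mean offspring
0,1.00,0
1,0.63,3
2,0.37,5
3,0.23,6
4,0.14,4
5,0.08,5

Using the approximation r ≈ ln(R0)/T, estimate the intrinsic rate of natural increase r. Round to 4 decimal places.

R0 = Σ lx·mx = 0 + 1.89 + 1.85 + 1.38 + 0.56 + 0.4 = 6.08
Σ x·lx·mx = 13.97; T = 13.97/6.08 = 2.2977…
r ≈ ln(R0)/T = ln(6.08)/2.2977… = 0.785571… → 0.7856

0.7856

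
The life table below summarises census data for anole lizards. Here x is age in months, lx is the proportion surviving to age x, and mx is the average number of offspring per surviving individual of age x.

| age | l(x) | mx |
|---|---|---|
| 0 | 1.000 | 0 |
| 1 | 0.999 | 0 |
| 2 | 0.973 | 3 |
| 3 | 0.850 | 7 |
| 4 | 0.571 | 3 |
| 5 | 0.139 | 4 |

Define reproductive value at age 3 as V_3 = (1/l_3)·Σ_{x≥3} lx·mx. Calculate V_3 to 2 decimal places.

lx·mx for x ≥ 3: 5.95, 1.713, 0.556 → sum = 8.219
V_3 = 8.219 / l_3 = 8.219 / 0.85 = 9.669412… → 9.67

9.67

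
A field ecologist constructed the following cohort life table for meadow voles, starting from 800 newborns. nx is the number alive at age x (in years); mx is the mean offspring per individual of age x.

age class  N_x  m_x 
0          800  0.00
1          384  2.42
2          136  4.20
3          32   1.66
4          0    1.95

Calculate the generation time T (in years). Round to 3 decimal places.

1.436

lx = nx/n0 = nx/800: 1, 0.48, 0.17, 0.04, 0
lx·mx: 0, 1.1616, 0.714, 0.0664, 0 → R0 = 1.942
x·lx·mx: 0, 1.1616, 1.428, 0.1992, 0 → Σ = 2.7888
T = 2.7888 / 1.942 = 1.436045… → 1.436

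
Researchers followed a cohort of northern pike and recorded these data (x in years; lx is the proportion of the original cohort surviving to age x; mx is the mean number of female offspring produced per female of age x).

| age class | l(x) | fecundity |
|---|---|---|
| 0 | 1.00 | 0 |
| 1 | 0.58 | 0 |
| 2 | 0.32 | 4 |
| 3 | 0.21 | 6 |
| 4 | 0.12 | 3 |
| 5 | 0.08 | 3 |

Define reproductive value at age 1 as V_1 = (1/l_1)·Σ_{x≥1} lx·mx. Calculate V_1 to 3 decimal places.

lx·mx for x ≥ 1: 0, 1.28, 1.26, 0.36, 0.24 → sum = 3.14
V_1 = 3.14 / l_1 = 3.14 / 0.58 = 5.413793… → 5.414

5.414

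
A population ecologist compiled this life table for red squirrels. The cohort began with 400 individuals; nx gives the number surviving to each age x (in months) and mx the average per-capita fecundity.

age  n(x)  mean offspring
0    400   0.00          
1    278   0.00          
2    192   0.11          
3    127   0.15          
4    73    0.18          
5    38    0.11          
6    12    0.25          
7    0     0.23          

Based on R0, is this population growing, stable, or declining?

lx = nx/n0 = nx/400: 1, 0.695, 0.48, 0.3175, 0.1825, 0.095, 0.03, 0
R0 = Σ lx·mx = 0 + 0 + 0.0528 + 0.047625 + 0.03285 + 0.01045 + 0.0075 + 0 = 0.151225
R0 < 1, so the population is declining.

declining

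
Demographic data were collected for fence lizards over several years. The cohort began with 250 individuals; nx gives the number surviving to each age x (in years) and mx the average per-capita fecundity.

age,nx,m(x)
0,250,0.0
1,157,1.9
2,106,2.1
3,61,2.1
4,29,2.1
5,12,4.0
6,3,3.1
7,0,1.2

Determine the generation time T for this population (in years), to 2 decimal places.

lx = nx/n0 = nx/250: 1, 0.628, 0.424, 0.244, 0.116, 0.048, 0.012, 0
lx·mx: 0, 1.1932, 0.8904, 0.5124, 0.2436, 0.192, 0.0372, 0 → R0 = 3.0688
x·lx·mx: 0, 1.1932, 1.7808, 1.5372, 0.9744, 0.96, 0.2232, 0 → Σ = 6.6688
T = 6.6688 / 3.0688 = 2.173097… → 2.17

2.17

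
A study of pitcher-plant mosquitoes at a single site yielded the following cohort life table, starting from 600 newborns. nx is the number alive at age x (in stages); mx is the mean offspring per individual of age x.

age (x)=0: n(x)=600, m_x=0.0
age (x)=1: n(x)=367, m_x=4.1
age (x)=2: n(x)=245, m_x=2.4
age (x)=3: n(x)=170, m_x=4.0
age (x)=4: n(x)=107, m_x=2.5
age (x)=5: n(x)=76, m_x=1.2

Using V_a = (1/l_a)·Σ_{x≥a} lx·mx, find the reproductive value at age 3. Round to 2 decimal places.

lx = nx/n0 = nx/600: 1, 0.61167…, 0.40833…, 0.28333…, 0.17833…, 0.12667…
lx·mx for x ≥ 3: 1.133333…, 0.445833…, 0.152… → sum = 1.731167…
V_3 = 1.731167… / l_3 = 1.731167… / 0.283333… = 6.11… → 6.11

6.11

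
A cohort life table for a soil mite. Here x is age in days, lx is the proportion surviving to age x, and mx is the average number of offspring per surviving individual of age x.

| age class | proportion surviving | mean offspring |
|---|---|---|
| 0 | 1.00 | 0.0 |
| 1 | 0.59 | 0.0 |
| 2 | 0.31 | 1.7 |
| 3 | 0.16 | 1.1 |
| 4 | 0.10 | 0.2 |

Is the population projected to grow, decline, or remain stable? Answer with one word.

declining

R0 = Σ lx·mx = 0 + 0 + 0.527 + 0.176 + 0.02 = 0.723
R0 < 1, so the population is declining.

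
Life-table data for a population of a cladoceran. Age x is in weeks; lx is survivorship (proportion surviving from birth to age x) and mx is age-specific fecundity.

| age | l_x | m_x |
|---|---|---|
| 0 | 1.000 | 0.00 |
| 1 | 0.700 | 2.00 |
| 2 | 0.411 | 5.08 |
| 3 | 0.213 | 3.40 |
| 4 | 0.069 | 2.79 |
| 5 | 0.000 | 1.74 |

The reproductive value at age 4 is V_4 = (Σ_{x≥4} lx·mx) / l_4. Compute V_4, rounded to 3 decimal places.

2.790

lx·mx for x ≥ 4: 0.19251, 0 → sum = 0.19251
V_4 = 0.19251 / l_4 = 0.19251 / 0.069 = 2.79 → 2.790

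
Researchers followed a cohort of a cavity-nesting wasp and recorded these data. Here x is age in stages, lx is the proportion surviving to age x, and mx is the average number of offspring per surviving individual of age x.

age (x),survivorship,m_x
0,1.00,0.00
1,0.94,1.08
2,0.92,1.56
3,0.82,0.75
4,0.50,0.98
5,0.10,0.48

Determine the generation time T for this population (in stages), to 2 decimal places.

2.20

lx·mx: 0, 1.0152, 1.4352, 0.615, 0.49, 0.048 → R0 = 3.6034
x·lx·mx: 0, 1.0152, 2.8704, 1.845, 1.96, 0.24 → Σ = 7.9306
T = 7.9306 / 3.6034 = 2.200866… → 2.20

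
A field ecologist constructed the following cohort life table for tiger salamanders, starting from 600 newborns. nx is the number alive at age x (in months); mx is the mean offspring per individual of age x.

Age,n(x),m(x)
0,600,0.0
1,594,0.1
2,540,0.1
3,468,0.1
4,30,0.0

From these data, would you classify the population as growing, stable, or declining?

lx = nx/n0 = nx/600: 1, 0.99, 0.9, 0.78, 0.05
R0 = Σ lx·mx = 0 + 0.099 + 0.09 + 0.078 + 0 = 0.267
R0 < 1, so the population is declining.

declining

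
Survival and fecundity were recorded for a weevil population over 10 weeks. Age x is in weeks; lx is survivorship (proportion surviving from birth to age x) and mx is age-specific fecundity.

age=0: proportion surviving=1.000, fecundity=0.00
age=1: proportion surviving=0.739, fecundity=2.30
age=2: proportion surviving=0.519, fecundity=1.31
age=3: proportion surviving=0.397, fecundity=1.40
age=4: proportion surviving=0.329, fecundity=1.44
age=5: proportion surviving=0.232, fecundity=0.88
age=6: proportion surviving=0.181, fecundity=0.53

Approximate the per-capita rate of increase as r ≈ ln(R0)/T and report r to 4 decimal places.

R0 = Σ lx·mx = 0 + 1.6997 + 0.67989 + 0.5558 + 0.47376 + 0.20416 + 0.09593 = 3.70924
Σ x·lx·mx = 8.2183; T = 8.2183/3.70924 = 2.21563…
r ≈ ln(R0)/T = ln(3.70924)/2.21563… = 0.591627… → 0.5916

0.5916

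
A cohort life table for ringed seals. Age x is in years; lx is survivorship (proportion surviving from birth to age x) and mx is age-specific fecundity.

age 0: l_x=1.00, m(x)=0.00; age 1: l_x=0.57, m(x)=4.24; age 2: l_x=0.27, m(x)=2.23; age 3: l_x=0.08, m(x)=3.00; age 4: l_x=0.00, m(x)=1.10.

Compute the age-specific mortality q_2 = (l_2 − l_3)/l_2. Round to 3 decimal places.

0.704

q_2 = (l_2 − l_3) / l_2 = (0.27 − 0.08) / 0.27
     = 0.19 / 0.27 = 0.703704… → 0.704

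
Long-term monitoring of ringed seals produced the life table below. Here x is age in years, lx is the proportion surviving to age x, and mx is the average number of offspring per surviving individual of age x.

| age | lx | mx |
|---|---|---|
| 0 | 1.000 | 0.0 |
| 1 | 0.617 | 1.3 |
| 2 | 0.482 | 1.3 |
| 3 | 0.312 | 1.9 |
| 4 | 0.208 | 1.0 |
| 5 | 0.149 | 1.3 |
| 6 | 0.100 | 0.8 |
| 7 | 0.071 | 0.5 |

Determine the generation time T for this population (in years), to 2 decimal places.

2.51

lx·mx: 0, 0.8021, 0.6266, 0.5928, 0.208, 0.1937, 0.08, 0.0355 → R0 = 2.5387
x·lx·mx: 0, 0.8021, 1.2532, 1.7784, 0.832, 0.9685, 0.48, 0.2485 → Σ = 6.3627
T = 6.3627 / 2.5387 = 2.506283… → 2.51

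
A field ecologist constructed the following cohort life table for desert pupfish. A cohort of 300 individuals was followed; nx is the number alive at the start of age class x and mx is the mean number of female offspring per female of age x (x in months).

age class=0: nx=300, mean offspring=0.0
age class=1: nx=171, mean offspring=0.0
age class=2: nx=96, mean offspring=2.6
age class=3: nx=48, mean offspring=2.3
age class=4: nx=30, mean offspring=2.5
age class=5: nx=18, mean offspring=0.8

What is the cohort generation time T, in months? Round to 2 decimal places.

lx = nx/n0 = nx/300: 1, 0.57, 0.32, 0.16, 0.1, 0.06
lx·mx: 0, 0, 0.832, 0.368, 0.25, 0.048 → R0 = 1.498
x·lx·mx: 0, 0, 1.664, 1.104, 1, 0.24 → Σ = 4.008
T = 4.008 / 1.498 = 2.675567… → 2.68

2.68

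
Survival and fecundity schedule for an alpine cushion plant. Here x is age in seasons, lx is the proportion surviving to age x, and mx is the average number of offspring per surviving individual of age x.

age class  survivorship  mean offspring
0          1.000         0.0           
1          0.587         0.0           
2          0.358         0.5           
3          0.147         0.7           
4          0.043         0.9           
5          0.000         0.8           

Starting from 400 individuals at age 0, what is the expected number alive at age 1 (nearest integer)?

Expected survivors = N0 · l_1 = 400 × 0.587 = 234.8 → 235

235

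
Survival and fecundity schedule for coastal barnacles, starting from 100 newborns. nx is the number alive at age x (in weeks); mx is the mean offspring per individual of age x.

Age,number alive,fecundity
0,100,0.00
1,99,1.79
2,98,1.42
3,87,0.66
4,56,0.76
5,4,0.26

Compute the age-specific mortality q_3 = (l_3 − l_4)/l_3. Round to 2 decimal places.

lx = nx/n0 = nx/100: 1, 0.99, 0.98, 0.87, 0.56, 0.04
q_3 = (l_3 − l_4) / l_3 = (0.87 − 0.56) / 0.87
     = 0.31 / 0.87 = 0.356322… → 0.36

0.36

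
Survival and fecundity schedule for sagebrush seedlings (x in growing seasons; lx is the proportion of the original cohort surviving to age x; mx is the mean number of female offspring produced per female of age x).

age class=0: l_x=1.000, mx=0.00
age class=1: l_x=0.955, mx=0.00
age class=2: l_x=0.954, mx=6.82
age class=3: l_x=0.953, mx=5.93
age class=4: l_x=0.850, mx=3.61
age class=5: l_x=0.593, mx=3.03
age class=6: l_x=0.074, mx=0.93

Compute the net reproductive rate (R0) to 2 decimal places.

lx·mx by age: 0, 0, 6.50628, 5.65129, 3.0685, 1.79679, 0.06882
R0 = Σ lx·mx = 17.09168 → 17.09

17.09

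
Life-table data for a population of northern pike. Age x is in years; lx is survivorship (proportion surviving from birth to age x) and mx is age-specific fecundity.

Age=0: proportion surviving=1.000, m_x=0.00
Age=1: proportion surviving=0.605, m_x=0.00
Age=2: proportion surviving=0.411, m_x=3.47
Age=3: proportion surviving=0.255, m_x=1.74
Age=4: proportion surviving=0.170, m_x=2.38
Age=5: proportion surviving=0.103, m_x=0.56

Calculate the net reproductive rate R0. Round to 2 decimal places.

2.33

lx·mx by age: 0, 0, 1.42617, 0.4437, 0.4046, 0.05768
R0 = Σ lx·mx = 2.33215 → 2.33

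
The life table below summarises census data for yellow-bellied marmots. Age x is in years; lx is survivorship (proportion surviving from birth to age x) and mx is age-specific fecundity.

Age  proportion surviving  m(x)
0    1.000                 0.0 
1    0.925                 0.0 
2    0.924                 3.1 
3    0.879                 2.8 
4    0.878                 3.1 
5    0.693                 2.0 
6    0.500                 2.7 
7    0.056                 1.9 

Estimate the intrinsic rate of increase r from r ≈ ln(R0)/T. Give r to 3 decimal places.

R0 = Σ lx·mx = 0 + 0 + 2.8644 + 2.4612 + 2.7218 + 1.386 + 1.35 + 0.1064 = 10.8898
Σ x·lx·mx = 39.7744; T = 39.7744/10.8898 = 3.65245…
r ≈ ln(R0)/T = ln(10.8898)/3.65245… = 0.65376… → 0.654

0.654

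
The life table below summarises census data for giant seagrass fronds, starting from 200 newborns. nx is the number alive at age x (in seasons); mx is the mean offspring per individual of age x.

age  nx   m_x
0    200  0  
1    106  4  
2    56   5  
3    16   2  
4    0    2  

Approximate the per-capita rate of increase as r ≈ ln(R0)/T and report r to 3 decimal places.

lx = nx/n0 = nx/200: 1, 0.53, 0.28, 0.08, 0
R0 = Σ lx·mx = 0 + 2.12 + 1.4 + 0.16 + 0 = 3.68
Σ x·lx·mx = 5.4; T = 5.4/3.68 = 1.46739…
r ≈ ln(R0)/T = ln(3.68)/1.46739… = 0.88791… → 0.888

0.888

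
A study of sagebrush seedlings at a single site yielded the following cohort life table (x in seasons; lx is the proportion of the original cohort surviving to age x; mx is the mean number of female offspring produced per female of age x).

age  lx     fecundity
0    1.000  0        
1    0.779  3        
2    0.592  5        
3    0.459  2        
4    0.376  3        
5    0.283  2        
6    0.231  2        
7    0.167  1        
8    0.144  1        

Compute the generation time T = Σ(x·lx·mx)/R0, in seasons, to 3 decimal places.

2.701

lx·mx: 0, 2.337, 2.96, 0.918, 1.128, 0.566, 0.462, 0.167, 0.144 → R0 = 8.682
x·lx·mx: 0, 2.337, 5.92, 2.754, 4.512, 2.83, 2.772, 1.169, 1.152 → Σ = 23.446
T = 23.446 / 8.682 = 2.70053… → 2.701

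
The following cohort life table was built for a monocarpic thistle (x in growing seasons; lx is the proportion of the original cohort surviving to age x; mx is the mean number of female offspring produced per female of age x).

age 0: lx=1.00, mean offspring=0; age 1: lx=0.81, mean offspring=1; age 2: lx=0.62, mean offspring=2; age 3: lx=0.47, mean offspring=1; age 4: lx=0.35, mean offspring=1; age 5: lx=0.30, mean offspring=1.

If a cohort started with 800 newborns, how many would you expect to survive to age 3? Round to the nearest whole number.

Expected survivors = N0 · l_3 = 800 × 0.47 = 376 → 376

376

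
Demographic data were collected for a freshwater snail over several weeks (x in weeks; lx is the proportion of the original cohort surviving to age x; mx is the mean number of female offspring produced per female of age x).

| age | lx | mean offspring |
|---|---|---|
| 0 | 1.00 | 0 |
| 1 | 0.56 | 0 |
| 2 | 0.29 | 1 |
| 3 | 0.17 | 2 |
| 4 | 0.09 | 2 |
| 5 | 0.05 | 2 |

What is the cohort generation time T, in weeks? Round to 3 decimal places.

lx·mx: 0, 0, 0.29, 0.34, 0.18, 0.1 → R0 = 0.91
x·lx·mx: 0, 0, 0.58, 1.02, 0.72, 0.5 → Σ = 2.82
T = 2.82 / 0.91 = 3.098901… → 3.099

3.099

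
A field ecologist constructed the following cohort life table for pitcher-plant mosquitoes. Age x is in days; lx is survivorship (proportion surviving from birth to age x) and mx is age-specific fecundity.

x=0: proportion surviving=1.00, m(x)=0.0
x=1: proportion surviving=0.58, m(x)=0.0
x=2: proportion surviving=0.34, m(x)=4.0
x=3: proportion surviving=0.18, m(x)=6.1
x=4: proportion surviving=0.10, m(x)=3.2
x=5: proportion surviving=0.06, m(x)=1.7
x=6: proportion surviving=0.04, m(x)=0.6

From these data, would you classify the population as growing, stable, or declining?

R0 = Σ lx·mx = 0 + 0 + 1.36 + 1.098 + 0.32 + 0.102 + 0.024 = 2.904
R0 > 1, so the population is growing.

growing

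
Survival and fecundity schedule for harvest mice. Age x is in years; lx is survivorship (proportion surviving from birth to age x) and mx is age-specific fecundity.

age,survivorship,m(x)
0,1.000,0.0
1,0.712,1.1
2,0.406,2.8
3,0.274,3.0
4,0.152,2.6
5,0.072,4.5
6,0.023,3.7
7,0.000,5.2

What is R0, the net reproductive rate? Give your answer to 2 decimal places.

lx·mx by age: 0, 0.7832, 1.1368, 0.822, 0.3952, 0.324, 0.0851, 0
R0 = Σ lx·mx = 3.5463 → 3.55

3.55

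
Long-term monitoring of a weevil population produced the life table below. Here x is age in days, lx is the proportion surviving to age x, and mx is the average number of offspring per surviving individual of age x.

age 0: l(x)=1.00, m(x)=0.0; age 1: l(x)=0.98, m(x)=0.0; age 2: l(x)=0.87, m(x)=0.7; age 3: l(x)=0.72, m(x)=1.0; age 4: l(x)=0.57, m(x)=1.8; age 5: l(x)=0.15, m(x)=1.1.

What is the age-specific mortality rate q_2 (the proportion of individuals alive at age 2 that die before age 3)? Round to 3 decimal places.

q_2 = (l_2 − l_3) / l_2 = (0.87 − 0.72) / 0.87
     = 0.15 / 0.87 = 0.172414… → 0.172

0.172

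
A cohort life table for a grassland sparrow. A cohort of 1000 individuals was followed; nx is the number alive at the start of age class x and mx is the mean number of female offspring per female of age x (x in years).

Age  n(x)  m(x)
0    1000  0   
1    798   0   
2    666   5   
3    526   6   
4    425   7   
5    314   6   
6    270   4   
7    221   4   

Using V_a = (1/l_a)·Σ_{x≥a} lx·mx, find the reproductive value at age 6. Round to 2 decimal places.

7.27

lx = nx/n0 = nx/1000: 1, 0.798, 0.666, 0.526, 0.425, 0.314, 0.27, 0.221
lx·mx for x ≥ 6: 1.08, 0.884 → sum = 1.964
V_6 = 1.964 / l_6 = 1.964 / 0.27 = 7.274074… → 7.27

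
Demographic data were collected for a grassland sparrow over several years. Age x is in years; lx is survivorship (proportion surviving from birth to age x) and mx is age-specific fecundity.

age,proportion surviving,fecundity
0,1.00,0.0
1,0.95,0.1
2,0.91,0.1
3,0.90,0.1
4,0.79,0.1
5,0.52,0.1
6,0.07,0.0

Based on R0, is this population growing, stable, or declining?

declining

R0 = Σ lx·mx = 0 + 0.095 + 0.091 + 0.09 + 0.079 + 0.052 + 0 = 0.407
R0 < 1, so the population is declining.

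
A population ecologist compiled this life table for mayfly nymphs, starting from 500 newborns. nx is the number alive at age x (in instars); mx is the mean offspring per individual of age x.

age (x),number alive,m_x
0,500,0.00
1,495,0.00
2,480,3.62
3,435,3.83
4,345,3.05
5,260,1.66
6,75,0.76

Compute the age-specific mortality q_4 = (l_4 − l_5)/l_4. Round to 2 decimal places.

0.25

lx = nx/n0 = nx/500: 1, 0.99, 0.96, 0.87, 0.69, 0.52, 0.15
q_4 = (l_4 − l_5) / l_4 = (0.69 − 0.52) / 0.69
     = 0.17 / 0.69 = 0.246377… → 0.25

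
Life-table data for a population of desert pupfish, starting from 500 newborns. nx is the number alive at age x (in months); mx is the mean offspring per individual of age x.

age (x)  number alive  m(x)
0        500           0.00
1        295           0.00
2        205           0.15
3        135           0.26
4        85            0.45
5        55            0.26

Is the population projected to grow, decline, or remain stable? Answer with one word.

lx = nx/n0 = nx/500: 1, 0.59, 0.41, 0.27, 0.17, 0.11
R0 = Σ lx·mx = 0 + 0 + 0.0615 + 0.0702 + 0.0765 + 0.0286 = 0.2368
R0 < 1, so the population is declining.

declining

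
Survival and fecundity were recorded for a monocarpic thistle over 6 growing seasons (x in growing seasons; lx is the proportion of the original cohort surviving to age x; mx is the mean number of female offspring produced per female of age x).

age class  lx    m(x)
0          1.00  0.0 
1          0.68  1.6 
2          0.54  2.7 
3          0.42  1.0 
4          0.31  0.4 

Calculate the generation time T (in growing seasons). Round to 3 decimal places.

lx·mx: 0, 1.088, 1.458, 0.42, 0.124 → R0 = 3.09
x·lx·mx: 0, 1.088, 2.916, 1.26, 0.496 → Σ = 5.76
T = 5.76 / 3.09 = 1.864078… → 1.864

1.864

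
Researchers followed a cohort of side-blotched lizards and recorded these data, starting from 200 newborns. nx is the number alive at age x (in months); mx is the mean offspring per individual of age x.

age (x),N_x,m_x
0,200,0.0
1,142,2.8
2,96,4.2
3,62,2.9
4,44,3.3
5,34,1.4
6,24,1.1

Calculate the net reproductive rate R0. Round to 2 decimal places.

lx = nx/n0 = nx/200: 1, 0.71, 0.48, 0.31, 0.22, 0.17, 0.12
lx·mx by age: 0, 1.988, 2.016, 0.899, 0.726, 0.238, 0.132
R0 = Σ lx·mx = 5.999 → 6.00

6.00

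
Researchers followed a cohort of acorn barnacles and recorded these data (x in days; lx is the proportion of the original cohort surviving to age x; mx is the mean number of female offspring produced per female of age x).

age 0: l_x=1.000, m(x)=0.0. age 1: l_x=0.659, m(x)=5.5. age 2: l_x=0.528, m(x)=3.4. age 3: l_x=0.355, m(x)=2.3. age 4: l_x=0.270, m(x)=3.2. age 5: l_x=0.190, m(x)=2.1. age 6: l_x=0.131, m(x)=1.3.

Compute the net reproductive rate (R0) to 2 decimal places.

7.67

lx·mx by age: 0, 3.6245, 1.7952, 0.8165, 0.864, 0.399, 0.1703
R0 = Σ lx·mx = 7.6695 → 7.67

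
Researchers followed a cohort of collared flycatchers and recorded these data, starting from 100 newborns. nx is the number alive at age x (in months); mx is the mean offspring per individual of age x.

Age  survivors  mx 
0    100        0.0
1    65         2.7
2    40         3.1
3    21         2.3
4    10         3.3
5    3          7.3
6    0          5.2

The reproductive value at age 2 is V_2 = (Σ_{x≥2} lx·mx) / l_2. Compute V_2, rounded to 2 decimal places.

5.68

lx = nx/n0 = nx/100: 1, 0.65, 0.4, 0.21, 0.1, 0.03, 0
lx·mx for x ≥ 2: 1.24, 0.483, 0.33, 0.219, 0 → sum = 2.272
V_2 = 2.272 / l_2 = 2.272 / 0.4 = 5.68 → 5.68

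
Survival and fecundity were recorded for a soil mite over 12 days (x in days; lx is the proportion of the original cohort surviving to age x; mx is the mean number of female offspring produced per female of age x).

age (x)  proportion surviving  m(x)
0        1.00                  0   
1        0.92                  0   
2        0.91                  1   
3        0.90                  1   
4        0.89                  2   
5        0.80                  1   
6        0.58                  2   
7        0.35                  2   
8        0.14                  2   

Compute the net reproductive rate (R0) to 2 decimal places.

6.53

lx·mx by age: 0, 0, 0.91, 0.9, 1.78, 0.8, 1.16, 0.7, 0.28
R0 = Σ lx·mx = 6.53 → 6.53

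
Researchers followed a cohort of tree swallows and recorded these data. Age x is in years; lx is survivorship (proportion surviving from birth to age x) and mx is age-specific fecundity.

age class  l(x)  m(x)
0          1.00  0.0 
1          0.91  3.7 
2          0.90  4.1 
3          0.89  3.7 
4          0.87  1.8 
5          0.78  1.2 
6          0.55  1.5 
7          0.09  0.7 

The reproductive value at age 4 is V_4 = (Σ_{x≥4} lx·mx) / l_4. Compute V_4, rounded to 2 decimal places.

lx·mx for x ≥ 4: 1.566, 0.936, 0.825, 0.063 → sum = 3.39
V_4 = 3.39 / l_4 = 3.39 / 0.87 = 3.896552… → 3.90

3.90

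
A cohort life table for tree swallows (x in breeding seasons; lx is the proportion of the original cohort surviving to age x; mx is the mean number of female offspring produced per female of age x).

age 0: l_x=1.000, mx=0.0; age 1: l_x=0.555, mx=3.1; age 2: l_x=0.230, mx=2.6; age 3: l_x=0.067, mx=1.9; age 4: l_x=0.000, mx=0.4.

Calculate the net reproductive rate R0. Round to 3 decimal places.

2.446

lx·mx by age: 0, 1.7205, 0.598, 0.1273, 0
R0 = Σ lx·mx = 2.4458 → 2.446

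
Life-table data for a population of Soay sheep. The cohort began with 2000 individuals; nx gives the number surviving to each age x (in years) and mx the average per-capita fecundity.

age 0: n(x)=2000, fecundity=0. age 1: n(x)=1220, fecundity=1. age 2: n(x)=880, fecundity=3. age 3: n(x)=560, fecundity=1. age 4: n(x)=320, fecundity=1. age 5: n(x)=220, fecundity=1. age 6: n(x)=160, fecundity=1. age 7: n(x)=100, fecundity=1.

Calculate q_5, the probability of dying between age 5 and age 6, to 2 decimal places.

0.27

lx = nx/n0 = nx/2000: 1, 0.61, 0.44, 0.28, 0.16, 0.11, 0.08, 0.05
q_5 = (l_5 − l_6) / l_5 = (0.11 − 0.08) / 0.11
     = 0.03 / 0.11 = 0.272727… → 0.27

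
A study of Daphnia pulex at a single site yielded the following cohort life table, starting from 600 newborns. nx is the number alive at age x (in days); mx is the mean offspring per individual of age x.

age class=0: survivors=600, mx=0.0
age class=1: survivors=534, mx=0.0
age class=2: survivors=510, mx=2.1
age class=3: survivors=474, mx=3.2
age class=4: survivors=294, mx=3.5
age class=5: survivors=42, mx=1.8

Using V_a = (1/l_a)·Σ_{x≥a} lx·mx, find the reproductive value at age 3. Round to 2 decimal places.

5.53

lx = nx/n0 = nx/600: 1, 0.89, 0.85, 0.79, 0.49, 0.07
lx·mx for x ≥ 3: 2.528, 1.715, 0.126 → sum = 4.369
V_3 = 4.369 / l_3 = 4.369 / 0.79 = 5.53038… → 5.53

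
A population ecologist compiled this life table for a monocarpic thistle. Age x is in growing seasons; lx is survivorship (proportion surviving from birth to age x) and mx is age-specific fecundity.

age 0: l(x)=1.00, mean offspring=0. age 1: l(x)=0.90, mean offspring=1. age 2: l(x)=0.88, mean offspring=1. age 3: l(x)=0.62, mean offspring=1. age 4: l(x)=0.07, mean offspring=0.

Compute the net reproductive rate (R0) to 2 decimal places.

lx·mx by age: 0, 0.9, 0.88, 0.62, 0
R0 = Σ lx·mx = 2.4 → 2.40

2.40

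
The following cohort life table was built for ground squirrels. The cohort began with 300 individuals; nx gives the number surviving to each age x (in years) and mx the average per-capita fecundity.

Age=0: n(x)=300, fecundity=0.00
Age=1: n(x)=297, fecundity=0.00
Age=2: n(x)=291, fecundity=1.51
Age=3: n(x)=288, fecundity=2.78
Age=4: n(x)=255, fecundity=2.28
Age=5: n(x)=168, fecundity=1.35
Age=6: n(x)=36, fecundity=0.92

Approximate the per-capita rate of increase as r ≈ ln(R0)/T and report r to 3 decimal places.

lx = nx/n0 = nx/300: 1, 0.99, 0.97, 0.96, 0.85, 0.56, 0.12
R0 = Σ lx·mx = 0 + 0 + 1.4647 + 2.6688 + 1.938 + 0.756 + 0.1104 = 6.9379
Σ x·lx·mx = 23.1302; T = 23.1302/6.9379 = 3.33389…
r ≈ ln(R0)/T = ln(6.9379)/3.33389… = 0.581… → 0.581

0.581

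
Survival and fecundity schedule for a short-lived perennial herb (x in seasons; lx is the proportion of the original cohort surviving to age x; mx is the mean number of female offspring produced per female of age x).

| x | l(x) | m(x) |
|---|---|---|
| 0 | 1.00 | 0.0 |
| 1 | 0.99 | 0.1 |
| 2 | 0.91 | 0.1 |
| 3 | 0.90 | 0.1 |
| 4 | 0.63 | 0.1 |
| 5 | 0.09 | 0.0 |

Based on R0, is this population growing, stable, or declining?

R0 = Σ lx·mx = 0 + 0.099 + 0.091 + 0.09 + 0.063 + 0 = 0.343
R0 < 1, so the population is declining.

declining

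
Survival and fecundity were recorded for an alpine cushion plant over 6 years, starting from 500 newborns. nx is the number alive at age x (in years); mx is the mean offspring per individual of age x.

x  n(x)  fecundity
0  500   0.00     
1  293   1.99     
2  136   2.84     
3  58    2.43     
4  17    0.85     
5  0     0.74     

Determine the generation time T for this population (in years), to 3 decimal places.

1.633

lx = nx/n0 = nx/500: 1, 0.586, 0.272, 0.116, 0.034, 0
lx·mx: 0, 1.16614, 0.77248, 0.28188, 0.0289, 0 → R0 = 2.2494
x·lx·mx: 0, 1.16614, 1.54496, 0.84564, 0.1156, 0 → Σ = 3.67234
T = 3.67234 / 2.2494 = 1.632586… → 1.633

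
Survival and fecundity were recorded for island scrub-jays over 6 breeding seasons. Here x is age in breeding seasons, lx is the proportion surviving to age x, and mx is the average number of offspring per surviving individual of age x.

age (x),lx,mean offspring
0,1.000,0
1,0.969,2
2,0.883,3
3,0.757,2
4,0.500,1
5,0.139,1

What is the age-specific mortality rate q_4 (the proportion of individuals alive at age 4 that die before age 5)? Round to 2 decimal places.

0.72

q_4 = (l_4 − l_5) / l_4 = (0.5 − 0.139) / 0.5
     = 0.361 / 0.5 = 0.722 → 0.72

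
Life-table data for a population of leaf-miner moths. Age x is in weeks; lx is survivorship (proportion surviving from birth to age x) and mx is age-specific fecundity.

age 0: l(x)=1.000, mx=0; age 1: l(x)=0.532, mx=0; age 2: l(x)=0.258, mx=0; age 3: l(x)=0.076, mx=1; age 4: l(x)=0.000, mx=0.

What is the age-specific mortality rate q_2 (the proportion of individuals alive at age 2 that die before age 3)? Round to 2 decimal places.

0.71

q_2 = (l_2 − l_3) / l_2 = (0.258 − 0.076) / 0.258
     = 0.182 / 0.258 = 0.705426… → 0.71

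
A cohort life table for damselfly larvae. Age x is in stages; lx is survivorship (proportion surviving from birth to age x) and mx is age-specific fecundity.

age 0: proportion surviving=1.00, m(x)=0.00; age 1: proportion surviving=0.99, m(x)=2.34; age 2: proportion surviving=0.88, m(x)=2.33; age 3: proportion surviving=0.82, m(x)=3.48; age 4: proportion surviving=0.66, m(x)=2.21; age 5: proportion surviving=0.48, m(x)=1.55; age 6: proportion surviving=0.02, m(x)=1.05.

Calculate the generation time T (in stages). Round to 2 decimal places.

lx·mx: 0, 2.3166, 2.0504, 2.8536, 1.4586, 0.744, 0.021 → R0 = 9.4442
x·lx·mx: 0, 2.3166, 4.1008, 8.5608, 5.8344, 3.72, 0.126 → Σ = 24.6586
T = 24.6586 / 9.4442 = 2.610978… → 2.61

2.61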